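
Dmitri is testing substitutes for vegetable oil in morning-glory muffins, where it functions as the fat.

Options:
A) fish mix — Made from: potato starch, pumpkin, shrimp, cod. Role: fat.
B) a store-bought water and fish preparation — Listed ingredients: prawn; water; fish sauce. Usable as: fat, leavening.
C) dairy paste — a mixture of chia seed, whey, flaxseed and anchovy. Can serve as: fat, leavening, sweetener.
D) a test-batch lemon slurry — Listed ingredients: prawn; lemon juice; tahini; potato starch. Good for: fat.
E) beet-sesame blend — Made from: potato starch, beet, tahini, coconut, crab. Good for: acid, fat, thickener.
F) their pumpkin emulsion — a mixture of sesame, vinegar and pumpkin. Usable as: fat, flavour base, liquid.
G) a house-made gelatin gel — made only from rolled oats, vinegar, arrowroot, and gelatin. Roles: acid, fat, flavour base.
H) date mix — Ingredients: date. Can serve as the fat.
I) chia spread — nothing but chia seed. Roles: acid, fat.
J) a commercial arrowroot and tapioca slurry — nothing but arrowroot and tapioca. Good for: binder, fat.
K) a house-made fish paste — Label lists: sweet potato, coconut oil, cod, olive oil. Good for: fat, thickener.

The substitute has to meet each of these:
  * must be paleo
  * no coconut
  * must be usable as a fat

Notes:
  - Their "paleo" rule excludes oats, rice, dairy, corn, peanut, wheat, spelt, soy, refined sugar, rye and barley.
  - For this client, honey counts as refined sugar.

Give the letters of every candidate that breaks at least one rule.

C, E, G, K

A: cod and shrimp etc. — none of it excluded — OK
B: only fish sauce, prawn and water; none excluded — valid
C: has whey, so not paleo — out
D: nothing on the exclusion list — OK
E: has coconut, so not coconut-free — reject
F: paleo, no coconut — OK
G: has rolled oats, so not paleo — no
H: no coconut, paleo — valid
I: only chia seed; none excluded — keep
J: only tapioca and arrowroot; none excluded — keep
K: has coconut oil, so not coconut-free — no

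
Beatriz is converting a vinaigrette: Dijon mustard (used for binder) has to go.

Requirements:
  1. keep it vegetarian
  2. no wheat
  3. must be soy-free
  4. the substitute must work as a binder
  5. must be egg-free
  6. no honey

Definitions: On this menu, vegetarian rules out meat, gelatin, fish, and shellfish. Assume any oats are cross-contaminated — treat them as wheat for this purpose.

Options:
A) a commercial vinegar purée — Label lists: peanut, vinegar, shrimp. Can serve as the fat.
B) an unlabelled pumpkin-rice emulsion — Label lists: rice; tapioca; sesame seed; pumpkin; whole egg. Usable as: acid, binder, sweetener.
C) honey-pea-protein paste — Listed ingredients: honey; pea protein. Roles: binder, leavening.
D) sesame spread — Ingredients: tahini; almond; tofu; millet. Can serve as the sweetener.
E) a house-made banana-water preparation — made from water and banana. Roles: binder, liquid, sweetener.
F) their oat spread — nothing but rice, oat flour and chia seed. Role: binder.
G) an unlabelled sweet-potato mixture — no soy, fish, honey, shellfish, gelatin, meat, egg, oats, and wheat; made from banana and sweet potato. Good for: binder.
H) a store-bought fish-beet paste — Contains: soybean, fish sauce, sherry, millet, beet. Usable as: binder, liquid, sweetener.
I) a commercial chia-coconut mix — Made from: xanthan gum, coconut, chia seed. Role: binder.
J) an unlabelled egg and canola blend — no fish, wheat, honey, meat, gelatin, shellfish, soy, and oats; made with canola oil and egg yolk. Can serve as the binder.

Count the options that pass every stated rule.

A: not usable as a binder; has shrimp, so not vegetarian — out
B: has whole egg, so not egg-free — out
C: has honey, so not honey-free — reject
D: not usable as a binder; has tofu, so not soy-free — reject
E: only banana and water; none excluded — OK
F: has oat flour, so not wheat-free — no
G: nothing on the exclusion list — OK
H: has fish sauce, so not vegetarian; has soybean, so not soy-free — no
I: only coconut, xanthan gum and chia seed; none excluded — OK
J: has egg yolk, so not egg-free — reject

3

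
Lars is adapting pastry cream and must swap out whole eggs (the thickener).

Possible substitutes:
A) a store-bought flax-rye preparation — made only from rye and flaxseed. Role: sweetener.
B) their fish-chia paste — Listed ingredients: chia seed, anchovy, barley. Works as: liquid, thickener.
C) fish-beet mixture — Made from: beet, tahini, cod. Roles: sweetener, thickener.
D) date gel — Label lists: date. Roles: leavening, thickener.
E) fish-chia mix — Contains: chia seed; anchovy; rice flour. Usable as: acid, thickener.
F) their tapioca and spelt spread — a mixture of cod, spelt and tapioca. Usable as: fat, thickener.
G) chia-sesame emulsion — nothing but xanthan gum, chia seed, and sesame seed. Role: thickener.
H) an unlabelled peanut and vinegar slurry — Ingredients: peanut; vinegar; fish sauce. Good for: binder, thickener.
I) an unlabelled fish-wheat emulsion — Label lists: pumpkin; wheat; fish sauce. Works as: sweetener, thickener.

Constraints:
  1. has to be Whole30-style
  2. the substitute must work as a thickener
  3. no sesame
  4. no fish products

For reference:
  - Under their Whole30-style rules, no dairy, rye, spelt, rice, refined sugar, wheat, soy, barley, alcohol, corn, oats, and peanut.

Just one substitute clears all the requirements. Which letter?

A: not usable as a thickener; has rye, so not Whole30-style — reject
B: has barley, so not Whole30-style; has anchovy, so not fish-free — reject
C: has cod, so not fish-free; has tahini, so not sesame-free — reject
D: only date; none excluded — OK
E: has rice flour, so not Whole30-style; has anchovy, so not fish-free — no
F: has spelt, so not Whole30-style; has cod, so not fish-free — out
G: has sesame seed, so not sesame-free — out
H: has peanut, so not Whole30-style; has fish sauce, so not fish-free — no
I: has wheat, so not Whole30-style; has fish sauce, so not fish-free — reject

D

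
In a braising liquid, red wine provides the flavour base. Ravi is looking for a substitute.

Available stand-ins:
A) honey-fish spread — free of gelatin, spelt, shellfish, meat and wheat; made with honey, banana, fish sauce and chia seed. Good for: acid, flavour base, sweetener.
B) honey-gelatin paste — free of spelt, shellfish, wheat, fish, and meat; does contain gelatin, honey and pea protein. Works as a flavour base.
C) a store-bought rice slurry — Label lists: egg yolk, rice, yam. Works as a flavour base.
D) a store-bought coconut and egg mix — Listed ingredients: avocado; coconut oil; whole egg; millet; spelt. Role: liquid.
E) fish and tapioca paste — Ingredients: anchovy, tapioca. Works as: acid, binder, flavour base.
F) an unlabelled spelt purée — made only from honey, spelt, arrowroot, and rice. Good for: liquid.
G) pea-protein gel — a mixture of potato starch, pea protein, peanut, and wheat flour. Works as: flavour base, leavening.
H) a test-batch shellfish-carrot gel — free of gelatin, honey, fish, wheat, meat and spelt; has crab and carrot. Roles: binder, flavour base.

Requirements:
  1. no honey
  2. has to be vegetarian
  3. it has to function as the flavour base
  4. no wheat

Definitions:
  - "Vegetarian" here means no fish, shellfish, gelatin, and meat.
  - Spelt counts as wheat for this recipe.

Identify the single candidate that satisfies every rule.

A: has fish sauce, so not vegetarian; has honey, so not honey-free — out
B: has gelatin, so not vegetarian; has honey, so not honey-free — reject
C: only egg yolk, rice, and yam; none excluded — valid
D: not usable as a flavour base; has spelt, so not wheat-free — out
E: has anchovy, so not vegetarian — reject
F: not usable as a flavour base; has honey, so not honey-free (and 1 more) — reject
G: has wheat flour, so not wheat-free — out
H: has crab, so not vegetarian — out

C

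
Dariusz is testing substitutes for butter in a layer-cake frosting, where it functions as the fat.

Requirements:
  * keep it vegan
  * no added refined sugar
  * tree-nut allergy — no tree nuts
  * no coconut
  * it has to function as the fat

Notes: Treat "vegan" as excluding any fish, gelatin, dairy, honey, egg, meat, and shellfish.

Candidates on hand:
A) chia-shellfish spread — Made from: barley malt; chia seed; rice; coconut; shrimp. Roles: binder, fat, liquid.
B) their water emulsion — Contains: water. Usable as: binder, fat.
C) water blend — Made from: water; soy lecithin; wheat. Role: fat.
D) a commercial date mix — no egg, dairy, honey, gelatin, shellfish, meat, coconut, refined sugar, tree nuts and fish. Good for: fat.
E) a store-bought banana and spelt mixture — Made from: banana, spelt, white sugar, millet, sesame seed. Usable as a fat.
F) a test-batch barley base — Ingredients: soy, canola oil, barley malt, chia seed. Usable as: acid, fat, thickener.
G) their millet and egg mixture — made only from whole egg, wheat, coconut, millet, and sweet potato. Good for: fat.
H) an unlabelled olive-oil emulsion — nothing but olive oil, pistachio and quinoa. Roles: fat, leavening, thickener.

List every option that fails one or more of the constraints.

A, E, G, H

A: has shrimp, so not vegan; has coconut, so not coconut-free — no
B: no tree nuts, no coconut — valid
C: every rule checks out — OK
D: all constraints satisfied — keep
E: has white sugar, so not no-added-sugar — reject
F: every rule checks out — valid
G: has whole egg, so not vegan; has coconut, so not coconut-free — reject
H: has pistachio, so not tree-nut-free — reject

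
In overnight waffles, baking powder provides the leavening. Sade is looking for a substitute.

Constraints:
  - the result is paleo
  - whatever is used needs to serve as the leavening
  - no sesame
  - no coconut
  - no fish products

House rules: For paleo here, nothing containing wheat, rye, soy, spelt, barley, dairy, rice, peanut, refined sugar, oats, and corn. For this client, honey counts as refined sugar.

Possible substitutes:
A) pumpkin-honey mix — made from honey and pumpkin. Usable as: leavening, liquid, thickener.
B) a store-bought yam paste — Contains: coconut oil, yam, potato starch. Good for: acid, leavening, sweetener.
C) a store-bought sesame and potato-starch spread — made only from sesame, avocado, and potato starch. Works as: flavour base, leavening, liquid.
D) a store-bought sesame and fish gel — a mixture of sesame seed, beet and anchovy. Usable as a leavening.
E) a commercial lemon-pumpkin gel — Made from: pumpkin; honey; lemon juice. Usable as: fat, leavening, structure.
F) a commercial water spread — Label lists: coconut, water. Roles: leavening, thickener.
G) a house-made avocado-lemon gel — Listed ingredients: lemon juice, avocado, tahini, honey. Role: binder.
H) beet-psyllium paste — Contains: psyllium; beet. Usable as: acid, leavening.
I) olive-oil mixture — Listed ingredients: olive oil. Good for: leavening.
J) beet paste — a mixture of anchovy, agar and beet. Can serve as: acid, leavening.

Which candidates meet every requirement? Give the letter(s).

A: has honey, so not paleo — out
B: has coconut oil, so not coconut-free — out
C: has sesame, so not sesame-free — out
D: has sesame seed, so not sesame-free; has anchovy, so not fish-free — no
E: has honey, so not paleo — reject
F: has coconut, so not coconut-free — no
G: not usable as a leavening; has honey, so not paleo (and 1 more) — no
H: works as a leavening, no coconut, no fish — OK
I: no sesame, no fish — keep
J: has anchovy, so not fish-free — reject

H, I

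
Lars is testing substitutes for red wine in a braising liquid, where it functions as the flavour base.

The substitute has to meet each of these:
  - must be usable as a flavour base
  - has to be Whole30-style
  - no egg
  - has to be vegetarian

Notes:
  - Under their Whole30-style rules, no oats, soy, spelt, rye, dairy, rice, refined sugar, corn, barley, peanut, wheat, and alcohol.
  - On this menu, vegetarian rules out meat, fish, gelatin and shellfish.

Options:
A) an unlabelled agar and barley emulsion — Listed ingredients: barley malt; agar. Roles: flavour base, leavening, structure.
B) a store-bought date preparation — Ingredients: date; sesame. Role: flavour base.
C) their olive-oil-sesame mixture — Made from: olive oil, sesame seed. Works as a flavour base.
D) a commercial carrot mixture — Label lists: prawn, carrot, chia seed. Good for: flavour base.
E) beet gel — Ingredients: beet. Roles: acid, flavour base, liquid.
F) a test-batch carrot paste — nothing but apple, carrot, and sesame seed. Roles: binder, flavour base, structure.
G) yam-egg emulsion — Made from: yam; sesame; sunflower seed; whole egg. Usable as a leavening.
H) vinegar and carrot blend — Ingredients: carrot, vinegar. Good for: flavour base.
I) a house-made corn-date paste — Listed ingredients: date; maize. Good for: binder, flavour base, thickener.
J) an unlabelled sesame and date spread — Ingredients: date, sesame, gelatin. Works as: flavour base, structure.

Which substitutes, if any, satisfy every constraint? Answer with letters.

A: has barley malt, so not Whole30-style — no
B: no egg, vegetarian — keep
C: Whole30-style, vegetarian — OK
D: has prawn, so not vegetarian — reject
E: only beet; none excluded — keep
F: every rule checks out — keep
G: not usable as a flavour base; has whole egg, so not egg-free — no
H: Whole30-style, vegetarian — keep
I: has maize, so not Whole30-style — no
J: has gelatin, so not vegetarian — reject

B, C, E, F, H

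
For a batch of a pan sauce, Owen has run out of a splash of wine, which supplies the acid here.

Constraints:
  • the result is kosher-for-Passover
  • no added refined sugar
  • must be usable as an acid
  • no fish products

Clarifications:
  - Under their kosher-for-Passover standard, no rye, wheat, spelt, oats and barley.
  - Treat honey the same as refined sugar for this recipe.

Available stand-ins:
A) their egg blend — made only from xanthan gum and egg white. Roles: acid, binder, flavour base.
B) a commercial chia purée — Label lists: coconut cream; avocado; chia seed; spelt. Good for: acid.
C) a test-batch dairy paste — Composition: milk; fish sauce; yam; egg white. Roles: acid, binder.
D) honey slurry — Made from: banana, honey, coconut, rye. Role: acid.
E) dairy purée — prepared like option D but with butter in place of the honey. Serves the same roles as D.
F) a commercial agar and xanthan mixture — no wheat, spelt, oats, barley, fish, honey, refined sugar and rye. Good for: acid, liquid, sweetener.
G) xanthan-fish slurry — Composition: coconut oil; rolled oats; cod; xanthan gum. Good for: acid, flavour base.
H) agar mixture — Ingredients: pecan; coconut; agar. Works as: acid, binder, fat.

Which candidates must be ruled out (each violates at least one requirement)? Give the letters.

B, C, D, E, G

A: every rule checks out — OK
B: has spelt, so not kosher-for-Passover — reject
C: has fish sauce, so not fish-free — reject
D: has rye, so not kosher-for-Passover; has honey, so not no-added-sugar — out
E: has rye, so not kosher-for-Passover — no
F: kosher-for-Passover, no fish — valid
G: has rolled oats, so not kosher-for-Passover; has cod, so not fish-free — out
H: works as an acid, no fish, no-added-sugar — keep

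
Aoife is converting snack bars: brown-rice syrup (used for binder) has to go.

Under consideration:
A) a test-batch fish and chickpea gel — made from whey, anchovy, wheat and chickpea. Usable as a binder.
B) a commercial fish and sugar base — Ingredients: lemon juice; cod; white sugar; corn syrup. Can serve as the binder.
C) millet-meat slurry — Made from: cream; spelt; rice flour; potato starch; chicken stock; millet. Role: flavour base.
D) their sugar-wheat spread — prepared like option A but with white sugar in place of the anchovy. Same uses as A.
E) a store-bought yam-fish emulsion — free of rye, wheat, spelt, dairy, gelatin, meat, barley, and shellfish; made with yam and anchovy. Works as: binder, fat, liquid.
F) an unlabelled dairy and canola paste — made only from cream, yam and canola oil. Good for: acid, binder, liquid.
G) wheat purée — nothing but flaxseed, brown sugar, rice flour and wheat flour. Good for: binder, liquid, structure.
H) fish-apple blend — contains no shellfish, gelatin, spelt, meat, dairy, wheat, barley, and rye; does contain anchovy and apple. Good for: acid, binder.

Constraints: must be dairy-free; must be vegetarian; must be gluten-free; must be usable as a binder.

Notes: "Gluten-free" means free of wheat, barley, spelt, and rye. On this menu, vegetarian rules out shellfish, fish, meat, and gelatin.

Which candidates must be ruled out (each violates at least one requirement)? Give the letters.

A: has wheat, so not gluten-free; has anchovy, so not vegetarian (and 1 more) — no
B: has cod, so not vegetarian — no
C: not usable as a binder; has spelt, so not gluten-free (and 2 more) — no
D: has wheat, so not gluten-free; has whey, so not dairy-free — no
E: has anchovy, so not vegetarian — out
F: has cream, so not dairy-free — out
G: has wheat flour, so not gluten-free — no
H: has anchovy, so not vegetarian — out

A, B, C, D, E, F, G, H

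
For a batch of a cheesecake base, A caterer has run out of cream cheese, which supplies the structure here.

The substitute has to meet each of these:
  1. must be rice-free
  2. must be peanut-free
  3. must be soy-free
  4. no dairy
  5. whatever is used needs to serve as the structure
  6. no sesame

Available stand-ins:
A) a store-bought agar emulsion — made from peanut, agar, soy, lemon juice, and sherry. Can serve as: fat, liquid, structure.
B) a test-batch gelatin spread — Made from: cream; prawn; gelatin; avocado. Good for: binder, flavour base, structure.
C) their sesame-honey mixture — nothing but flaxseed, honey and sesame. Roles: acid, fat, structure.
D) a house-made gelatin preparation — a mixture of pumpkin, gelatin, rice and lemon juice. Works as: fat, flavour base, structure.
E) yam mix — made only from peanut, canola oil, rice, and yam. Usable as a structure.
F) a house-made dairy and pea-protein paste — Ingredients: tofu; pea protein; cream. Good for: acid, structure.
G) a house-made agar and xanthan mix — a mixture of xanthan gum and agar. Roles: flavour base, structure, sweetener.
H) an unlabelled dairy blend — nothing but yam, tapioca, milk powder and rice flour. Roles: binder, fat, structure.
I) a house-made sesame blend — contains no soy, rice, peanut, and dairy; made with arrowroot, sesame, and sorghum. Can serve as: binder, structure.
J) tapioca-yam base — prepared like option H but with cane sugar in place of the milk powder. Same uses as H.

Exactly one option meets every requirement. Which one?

G

A: has soy, so not soy-free; has peanut, so not peanut-free — no
B: has cream, so not dairy-free — no
C: has sesame, so not sesame-free — out
D: has rice, so not rice-free — no
E: has rice, so not rice-free; has peanut, so not peanut-free — out
F: has tofu, so not soy-free; has cream, so not dairy-free — out
G: only agar and xanthan gum; none excluded — valid
H: has milk powder, so not dairy-free; has rice flour, so not rice-free — reject
I: has sesame, so not sesame-free — out
J: has rice flour, so not rice-free — out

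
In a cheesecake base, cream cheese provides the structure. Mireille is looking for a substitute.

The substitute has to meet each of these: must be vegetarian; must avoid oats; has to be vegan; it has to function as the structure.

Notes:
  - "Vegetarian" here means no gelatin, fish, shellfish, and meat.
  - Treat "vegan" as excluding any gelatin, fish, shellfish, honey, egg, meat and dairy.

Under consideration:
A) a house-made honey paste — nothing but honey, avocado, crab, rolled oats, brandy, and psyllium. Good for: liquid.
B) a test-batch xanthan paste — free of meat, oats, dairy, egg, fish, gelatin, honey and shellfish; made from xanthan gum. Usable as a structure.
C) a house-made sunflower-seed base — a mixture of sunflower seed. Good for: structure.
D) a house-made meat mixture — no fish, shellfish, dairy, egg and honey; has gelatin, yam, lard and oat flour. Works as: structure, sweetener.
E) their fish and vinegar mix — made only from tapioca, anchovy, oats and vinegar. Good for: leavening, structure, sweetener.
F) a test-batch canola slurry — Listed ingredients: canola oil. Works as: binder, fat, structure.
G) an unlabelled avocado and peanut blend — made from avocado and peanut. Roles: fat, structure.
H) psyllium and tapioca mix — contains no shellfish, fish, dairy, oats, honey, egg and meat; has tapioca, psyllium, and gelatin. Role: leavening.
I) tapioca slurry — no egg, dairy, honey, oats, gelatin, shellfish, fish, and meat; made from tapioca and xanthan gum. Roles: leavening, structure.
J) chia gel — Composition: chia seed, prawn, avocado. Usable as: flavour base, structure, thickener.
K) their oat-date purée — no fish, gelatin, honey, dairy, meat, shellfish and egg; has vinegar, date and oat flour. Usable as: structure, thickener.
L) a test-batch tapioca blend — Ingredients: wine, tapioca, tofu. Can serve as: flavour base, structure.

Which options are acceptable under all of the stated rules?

B, C, F, G, I, L

A: not usable as a structure; has crab, so not vegetarian (and 2 more) — out
B: vegan, no oats — keep
C: works as a structure, vegetarian, no oats — OK
D: has gelatin, so not vegetarian; has gelatin, so not vegan (and 1 more) — reject
E: has anchovy, so not vegetarian; has anchovy, so not vegan (and 1 more) — reject
F: only canola oil; none excluded — valid
G: all constraints satisfied — OK
H: not usable as a structure; has gelatin, so not vegetarian (and 1 more) — out
I: works as a structure, vegetarian, no oats — valid
J: has prawn, so not vegetarian; has prawn, so not vegan — out
K: has oat flour, so not oat-free — no
L: no oats, vegan — valid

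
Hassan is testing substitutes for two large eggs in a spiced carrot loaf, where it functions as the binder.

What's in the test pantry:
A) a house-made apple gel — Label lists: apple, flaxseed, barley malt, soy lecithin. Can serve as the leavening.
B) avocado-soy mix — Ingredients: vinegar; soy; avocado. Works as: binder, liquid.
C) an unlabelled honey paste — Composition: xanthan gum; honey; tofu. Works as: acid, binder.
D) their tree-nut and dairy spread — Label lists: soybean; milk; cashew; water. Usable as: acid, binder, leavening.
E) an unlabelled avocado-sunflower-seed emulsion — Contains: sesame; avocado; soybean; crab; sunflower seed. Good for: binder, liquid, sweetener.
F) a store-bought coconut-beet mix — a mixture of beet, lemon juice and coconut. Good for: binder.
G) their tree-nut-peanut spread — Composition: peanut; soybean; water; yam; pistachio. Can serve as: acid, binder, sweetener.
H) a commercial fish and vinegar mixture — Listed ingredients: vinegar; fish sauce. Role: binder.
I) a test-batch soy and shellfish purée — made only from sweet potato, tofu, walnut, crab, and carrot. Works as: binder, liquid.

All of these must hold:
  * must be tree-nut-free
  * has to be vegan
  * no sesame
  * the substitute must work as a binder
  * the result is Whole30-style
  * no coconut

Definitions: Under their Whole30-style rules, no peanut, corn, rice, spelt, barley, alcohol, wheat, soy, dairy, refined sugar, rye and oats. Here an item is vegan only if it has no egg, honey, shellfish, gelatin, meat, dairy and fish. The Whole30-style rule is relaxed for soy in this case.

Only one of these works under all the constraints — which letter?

B

A: not usable as a binder; has barley malt, so not Whole30-style — no
B: soy is permitted under the Whole30-style carve-out; nothing else excluded — valid
C: has honey, so not vegan — no
D: has milk, so not Whole30-style; has milk, so not vegan (and 1 more) — reject
E: has crab, so not vegan; has sesame, so not sesame-free — reject
F: has coconut, so not coconut-free — reject
G: has peanut, so not Whole30-style; has pistachio, so not tree-nut-free — no
H: has fish sauce, so not vegan — no
I: has crab, so not vegan; has walnut, so not tree-nut-free — reject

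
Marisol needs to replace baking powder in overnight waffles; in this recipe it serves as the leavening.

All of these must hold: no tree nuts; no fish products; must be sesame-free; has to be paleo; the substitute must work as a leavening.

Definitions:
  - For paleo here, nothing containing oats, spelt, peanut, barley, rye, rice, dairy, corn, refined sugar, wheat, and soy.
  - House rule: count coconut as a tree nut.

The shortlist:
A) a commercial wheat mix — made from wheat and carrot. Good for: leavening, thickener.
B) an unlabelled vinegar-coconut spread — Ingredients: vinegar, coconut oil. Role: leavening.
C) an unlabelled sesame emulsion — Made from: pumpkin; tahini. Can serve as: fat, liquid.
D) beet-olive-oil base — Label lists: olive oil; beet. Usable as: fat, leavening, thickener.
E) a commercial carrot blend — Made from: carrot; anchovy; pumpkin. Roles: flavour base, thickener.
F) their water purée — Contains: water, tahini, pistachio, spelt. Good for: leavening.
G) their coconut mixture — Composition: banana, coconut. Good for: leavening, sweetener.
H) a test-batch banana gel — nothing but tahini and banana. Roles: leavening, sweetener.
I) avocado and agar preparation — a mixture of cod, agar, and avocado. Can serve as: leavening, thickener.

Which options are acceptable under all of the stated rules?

D

A: has wheat, so not paleo — no
B: has coconut oil, so not tree-nut-free — reject
C: not usable as a leavening; has tahini, so not sesame-free — reject
D: tree-nut-free, paleo — OK
E: not usable as a leavening; has anchovy, so not fish-free — reject
F: has spelt, so not paleo; has pistachio, so not tree-nut-free (and 1 more) — reject
G: has coconut, so not tree-nut-free — out
H: has tahini, so not sesame-free — reject
I: has cod, so not fish-free — out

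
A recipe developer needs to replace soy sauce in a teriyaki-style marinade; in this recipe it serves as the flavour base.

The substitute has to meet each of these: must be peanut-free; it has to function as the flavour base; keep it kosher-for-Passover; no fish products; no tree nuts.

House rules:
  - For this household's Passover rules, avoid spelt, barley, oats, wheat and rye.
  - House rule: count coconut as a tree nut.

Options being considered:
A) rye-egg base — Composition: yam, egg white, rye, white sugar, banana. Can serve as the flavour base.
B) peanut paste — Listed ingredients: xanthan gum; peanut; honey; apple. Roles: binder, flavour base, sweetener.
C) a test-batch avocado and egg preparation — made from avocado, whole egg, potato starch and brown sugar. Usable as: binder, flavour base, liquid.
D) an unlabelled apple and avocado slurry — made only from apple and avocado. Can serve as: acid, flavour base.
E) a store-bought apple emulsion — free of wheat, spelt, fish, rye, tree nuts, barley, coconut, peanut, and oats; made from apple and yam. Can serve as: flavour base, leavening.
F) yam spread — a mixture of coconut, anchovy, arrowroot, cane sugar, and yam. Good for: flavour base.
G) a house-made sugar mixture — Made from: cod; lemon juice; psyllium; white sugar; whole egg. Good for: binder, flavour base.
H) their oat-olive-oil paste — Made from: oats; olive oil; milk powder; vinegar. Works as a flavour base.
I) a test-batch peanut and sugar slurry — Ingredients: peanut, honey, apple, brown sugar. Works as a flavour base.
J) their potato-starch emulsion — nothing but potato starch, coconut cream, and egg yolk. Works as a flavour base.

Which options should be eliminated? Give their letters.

A: has rye, so not kosher-for-Passover — reject
B: has peanut, so not peanut-free — no
C: works as a flavour base, no fish, no peanut — valid
D: only avocado and apple; none excluded — valid
E: works as a flavour base, no peanut, tree-nut-free — OK
F: has coconut, so not tree-nut-free; has anchovy, so not fish-free — reject
G: has cod, so not fish-free — reject
H: has oats, so not kosher-for-Passover — reject
I: has peanut, so not peanut-free — out
J: has coconut cream, so not tree-nut-free — out

A, B, F, G, H, I, J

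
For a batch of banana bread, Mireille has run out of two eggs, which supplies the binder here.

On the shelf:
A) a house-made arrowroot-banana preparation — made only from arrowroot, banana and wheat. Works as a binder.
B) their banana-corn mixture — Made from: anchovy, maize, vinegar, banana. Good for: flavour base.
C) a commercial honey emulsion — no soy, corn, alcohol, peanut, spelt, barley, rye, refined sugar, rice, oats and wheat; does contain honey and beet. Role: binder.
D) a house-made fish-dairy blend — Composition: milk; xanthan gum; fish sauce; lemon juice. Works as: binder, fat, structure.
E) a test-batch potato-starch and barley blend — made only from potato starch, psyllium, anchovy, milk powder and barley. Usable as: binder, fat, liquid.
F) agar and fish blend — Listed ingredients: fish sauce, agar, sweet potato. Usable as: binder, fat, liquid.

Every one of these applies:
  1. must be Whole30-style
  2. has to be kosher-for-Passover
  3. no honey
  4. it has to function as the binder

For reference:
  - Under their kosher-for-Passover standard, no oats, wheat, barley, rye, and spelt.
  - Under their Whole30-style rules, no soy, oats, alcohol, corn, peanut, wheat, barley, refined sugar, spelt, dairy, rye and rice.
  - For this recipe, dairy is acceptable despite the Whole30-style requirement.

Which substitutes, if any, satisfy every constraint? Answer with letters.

A: has wheat, so not kosher-for-Passover; has wheat, so not Whole30-style — no
B: not usable as a binder; has maize, so not Whole30-style — reject
C: has honey, so not honey-free — reject
D: dairy is permitted under the Whole30-style carve-out; nothing else excluded — OK
E: has barley, so not kosher-for-Passover; has barley, so not Whole30-style — reject
F: all constraints satisfied — OK

D, F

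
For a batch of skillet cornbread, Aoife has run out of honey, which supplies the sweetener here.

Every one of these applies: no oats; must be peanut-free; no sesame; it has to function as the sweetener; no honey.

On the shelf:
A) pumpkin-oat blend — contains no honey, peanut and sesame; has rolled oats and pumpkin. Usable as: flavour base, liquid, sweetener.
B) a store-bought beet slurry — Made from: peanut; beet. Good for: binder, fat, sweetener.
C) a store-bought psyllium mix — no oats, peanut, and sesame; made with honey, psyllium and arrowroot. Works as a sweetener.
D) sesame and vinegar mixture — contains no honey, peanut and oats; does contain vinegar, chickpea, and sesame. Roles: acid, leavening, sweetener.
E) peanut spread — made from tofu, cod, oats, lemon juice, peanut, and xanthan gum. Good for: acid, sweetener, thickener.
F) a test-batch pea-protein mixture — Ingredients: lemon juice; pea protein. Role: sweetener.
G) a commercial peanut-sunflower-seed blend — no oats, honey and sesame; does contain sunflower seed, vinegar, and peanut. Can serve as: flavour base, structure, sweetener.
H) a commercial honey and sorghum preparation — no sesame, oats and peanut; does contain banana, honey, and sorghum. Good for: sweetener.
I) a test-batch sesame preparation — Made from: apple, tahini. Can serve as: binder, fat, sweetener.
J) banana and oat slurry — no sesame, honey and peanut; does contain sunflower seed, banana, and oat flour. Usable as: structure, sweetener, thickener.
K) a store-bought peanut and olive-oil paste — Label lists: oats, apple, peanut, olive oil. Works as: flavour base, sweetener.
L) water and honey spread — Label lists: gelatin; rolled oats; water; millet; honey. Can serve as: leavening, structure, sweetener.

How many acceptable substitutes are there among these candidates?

1

A: has rolled oats, so not oat-free — out
B: has peanut, so not peanut-free — no
C: has honey, so not honey-free — out
D: has sesame, so not sesame-free — out
E: has oats, so not oat-free; has peanut, so not peanut-free — out
F: works as a sweetener, no sesame, no honey — keep
G: has peanut, so not peanut-free — no
H: has honey, so not honey-free — out
I: has tahini, so not sesame-free — no
J: has oat flour, so not oat-free — no
K: has oats, so not oat-free; has peanut, so not peanut-free — reject
L: has rolled oats, so not oat-free; has honey, so not honey-free — reject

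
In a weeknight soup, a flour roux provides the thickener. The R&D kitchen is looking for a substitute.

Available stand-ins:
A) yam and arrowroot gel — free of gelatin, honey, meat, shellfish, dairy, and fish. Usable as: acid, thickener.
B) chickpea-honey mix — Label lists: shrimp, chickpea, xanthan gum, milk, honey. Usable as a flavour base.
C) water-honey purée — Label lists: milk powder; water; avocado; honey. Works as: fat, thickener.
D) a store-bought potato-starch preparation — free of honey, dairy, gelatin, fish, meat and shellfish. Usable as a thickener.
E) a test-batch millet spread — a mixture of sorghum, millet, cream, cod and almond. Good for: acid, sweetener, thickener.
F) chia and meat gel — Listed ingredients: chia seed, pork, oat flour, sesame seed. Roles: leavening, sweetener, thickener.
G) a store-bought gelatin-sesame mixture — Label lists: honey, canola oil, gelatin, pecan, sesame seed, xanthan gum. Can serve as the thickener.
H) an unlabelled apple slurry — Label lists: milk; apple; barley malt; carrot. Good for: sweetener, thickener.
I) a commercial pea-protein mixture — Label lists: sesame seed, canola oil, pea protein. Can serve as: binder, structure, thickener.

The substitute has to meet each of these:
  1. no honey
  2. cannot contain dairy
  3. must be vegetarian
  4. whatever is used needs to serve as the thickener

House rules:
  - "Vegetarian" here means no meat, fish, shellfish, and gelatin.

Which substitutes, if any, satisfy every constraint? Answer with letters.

A: no dairy, no honey — keep
B: not usable as a thickener; has shrimp, so not vegetarian (and 2 more) — out
C: has honey, so not honey-free; has milk powder, so not dairy-free — out
D: works as a thickener, no dairy, no honey — valid
E: has cod, so not vegetarian; has cream, so not dairy-free — out
F: has pork, so not vegetarian — reject
G: has gelatin, so not vegetarian; has honey, so not honey-free — no
H: has milk, so not dairy-free — reject
I: only sesame seed, pea protein, and canola oil; none excluded — valid

A, D, I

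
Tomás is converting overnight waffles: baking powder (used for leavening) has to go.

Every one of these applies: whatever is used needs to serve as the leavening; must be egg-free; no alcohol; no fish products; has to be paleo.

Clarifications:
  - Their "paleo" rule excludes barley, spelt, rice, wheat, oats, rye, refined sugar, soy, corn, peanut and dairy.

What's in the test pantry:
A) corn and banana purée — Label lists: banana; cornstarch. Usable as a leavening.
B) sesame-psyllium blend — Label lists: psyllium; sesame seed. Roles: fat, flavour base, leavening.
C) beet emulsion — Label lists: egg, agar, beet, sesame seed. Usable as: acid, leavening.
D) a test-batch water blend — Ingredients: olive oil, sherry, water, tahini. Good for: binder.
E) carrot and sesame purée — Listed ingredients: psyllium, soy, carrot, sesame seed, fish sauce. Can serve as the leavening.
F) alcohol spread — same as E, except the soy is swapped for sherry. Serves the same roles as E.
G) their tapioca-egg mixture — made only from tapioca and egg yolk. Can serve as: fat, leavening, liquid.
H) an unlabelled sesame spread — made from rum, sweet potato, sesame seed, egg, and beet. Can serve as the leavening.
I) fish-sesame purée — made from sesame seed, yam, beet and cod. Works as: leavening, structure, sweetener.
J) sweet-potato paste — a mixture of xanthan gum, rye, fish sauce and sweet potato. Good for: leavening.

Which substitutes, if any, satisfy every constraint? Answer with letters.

A: has cornstarch, so not paleo — reject
B: no alcohol, no fish — valid
C: has egg, so not egg-free — reject
D: not usable as a leavening; has sherry, so not alcohol-free — no
E: has soy, so not paleo; has fish sauce, so not fish-free — out
F: has sherry, so not alcohol-free; has fish sauce, so not fish-free — out
G: has egg yolk, so not egg-free — reject
H: has egg, so not egg-free; has rum, so not alcohol-free — no
I: has cod, so not fish-free — reject
J: has rye, so not paleo; has fish sauce, so not fish-free — no

B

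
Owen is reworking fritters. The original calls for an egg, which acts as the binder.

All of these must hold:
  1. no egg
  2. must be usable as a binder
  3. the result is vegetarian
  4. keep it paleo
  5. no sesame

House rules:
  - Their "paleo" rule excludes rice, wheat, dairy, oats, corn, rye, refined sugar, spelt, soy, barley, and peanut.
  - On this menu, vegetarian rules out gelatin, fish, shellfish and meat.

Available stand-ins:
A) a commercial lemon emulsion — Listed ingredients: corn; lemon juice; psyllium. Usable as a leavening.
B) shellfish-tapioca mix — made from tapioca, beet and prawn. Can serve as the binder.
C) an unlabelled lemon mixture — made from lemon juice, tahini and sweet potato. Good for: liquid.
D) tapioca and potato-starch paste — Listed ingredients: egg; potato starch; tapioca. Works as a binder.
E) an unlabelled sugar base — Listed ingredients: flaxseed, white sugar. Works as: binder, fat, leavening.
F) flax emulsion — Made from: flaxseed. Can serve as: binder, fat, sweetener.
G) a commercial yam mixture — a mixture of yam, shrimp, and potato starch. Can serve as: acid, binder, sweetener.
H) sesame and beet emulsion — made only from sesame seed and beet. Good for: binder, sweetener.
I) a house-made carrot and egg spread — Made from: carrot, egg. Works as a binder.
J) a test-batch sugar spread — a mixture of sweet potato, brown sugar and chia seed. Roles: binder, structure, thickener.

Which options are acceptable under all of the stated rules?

F

A: not usable as a binder; has corn, so not paleo — reject
B: has prawn, so not vegetarian — out
C: not usable as a binder; has tahini, so not sesame-free — reject
D: has egg, so not egg-free — reject
E: has white sugar, so not paleo — reject
F: vegetarian, paleo — valid
G: has shrimp, so not vegetarian — no
H: has sesame seed, so not sesame-free — no
I: has egg, so not egg-free — out
J: has brown sugar, so not paleo — reject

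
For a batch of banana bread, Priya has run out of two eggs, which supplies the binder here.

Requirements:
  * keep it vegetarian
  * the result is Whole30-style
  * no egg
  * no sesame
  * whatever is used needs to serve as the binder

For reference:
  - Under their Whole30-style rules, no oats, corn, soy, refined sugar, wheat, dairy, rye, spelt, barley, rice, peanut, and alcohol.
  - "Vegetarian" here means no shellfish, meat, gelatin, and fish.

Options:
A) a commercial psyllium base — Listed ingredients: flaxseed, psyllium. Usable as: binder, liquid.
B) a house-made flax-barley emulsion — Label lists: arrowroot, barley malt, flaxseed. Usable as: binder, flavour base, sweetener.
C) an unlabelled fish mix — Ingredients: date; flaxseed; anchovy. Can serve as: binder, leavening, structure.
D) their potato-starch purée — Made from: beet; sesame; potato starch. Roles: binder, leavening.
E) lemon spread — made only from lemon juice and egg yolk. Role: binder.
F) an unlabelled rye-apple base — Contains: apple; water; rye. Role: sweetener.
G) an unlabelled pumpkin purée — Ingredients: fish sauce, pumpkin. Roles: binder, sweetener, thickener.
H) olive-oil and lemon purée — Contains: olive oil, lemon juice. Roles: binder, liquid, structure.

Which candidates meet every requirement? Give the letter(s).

A: only flaxseed and psyllium; none excluded — valid
B: has barley malt, so not Whole30-style — out
C: has anchovy, so not vegetarian — out
D: has sesame, so not sesame-free — no
E: has egg yolk, so not egg-free — no
F: not usable as a binder; has rye, so not Whole30-style — out
G: has fish sauce, so not vegetarian — no
H: only olive oil and lemon juice; none excluded — valid

A, H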